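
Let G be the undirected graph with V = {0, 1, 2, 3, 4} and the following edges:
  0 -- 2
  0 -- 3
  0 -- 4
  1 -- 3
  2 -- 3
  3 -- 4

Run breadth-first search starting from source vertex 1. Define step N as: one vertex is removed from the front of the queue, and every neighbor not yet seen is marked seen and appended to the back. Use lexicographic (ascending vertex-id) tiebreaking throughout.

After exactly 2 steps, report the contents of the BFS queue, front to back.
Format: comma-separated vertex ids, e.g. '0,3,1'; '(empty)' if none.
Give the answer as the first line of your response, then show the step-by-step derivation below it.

0,2,4

step 1: dequeue 1; queue=[3]; order=1
step 2: dequeue 3; queue=[0,2,4]; order=1,3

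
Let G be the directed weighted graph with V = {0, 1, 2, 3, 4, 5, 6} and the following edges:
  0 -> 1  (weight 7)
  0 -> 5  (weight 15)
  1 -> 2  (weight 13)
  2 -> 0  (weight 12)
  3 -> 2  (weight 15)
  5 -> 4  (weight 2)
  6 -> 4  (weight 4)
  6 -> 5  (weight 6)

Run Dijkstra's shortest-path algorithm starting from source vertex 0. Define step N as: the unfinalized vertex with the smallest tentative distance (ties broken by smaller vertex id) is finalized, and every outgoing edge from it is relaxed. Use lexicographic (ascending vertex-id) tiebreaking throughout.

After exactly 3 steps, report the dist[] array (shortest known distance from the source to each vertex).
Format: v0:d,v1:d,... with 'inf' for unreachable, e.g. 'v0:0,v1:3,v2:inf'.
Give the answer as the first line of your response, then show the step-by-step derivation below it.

v0:0,v1:7,v2:20,v3:inf,v4:17,v5:15,v6:inf

step 1: dist = v0:0,v1:7,v2:inf,v3:inf,v4:inf,v5:15,v6:inf
step 2: dist = v0:0,v1:7,v2:20,v3:inf,v4:inf,v5:15,v6:inf
step 3: dist = v0:0,v1:7,v2:20,v3:inf,v4:17,v5:15,v6:inf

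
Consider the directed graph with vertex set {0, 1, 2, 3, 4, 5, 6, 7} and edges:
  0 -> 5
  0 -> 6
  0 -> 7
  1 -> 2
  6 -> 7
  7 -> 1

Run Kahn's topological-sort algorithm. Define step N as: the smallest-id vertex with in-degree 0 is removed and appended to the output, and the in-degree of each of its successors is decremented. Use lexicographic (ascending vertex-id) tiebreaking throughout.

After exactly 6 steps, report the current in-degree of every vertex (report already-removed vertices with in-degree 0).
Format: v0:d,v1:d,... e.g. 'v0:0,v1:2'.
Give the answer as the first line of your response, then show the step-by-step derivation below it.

v0:0,v1:0,v2:1,v3:0,v4:0,v5:0,v6:0,v7:0

step 1: output 0; order=[0]; indeg=(0,1,1,0,0,0,0,1)
step 2: output 3; order=[0,3]; indeg=(0,1,1,0,0,0,0,1)
step 3: output 4; order=[0,3,4]; indeg=(0,1,1,0,0,0,0,1)
step 4: output 5; order=[0,3,4,5]; indeg=(0,1,1,0,0,0,0,1)
step 5: output 6; order=[0,3,4,5,6]; indeg=(0,1,1,0,0,0,0,0)
step 6: output 7; order=[0,3,4,5,6,7]; indeg=(0,0,1,0,0,0,0,0)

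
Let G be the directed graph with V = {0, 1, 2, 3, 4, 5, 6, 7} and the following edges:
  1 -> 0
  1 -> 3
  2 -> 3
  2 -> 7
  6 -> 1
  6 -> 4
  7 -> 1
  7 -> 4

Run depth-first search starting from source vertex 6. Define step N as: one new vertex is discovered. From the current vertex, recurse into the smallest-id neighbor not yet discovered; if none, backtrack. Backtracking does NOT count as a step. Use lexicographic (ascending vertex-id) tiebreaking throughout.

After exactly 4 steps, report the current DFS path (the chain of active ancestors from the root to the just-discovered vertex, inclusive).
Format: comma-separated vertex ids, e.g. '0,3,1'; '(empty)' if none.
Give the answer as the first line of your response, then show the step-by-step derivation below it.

6,1,3

step 1: discover 6; path=6; order=6
step 2: discover 1; path=6>1; order=6,1
step 3: discover 0; path=6>1>0; order=6,1,0
step 4: discover 3; path=6>1>3; order=6,1,0,3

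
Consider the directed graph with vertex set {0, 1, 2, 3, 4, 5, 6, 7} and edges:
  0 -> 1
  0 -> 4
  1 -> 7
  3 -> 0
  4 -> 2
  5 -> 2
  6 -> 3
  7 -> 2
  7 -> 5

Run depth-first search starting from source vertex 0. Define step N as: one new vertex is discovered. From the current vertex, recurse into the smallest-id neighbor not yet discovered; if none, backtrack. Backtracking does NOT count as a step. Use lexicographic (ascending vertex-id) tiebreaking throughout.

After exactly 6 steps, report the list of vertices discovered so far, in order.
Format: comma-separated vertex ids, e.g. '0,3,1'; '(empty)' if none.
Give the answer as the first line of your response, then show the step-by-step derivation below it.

0,1,7,2,5,4

step 1: discover 0; path=0; order=0
step 2: discover 1; path=0>1; order=0,1
step 3: discover 7; path=0>1>7; order=0,1,7
step 4: discover 2; path=0>1>7>2; order=0,1,7,2
step 5: discover 5; path=0>1>7>5; order=0,1,7,2,5
step 6: discover 4; path=0>4; order=0,1,7,2,5,4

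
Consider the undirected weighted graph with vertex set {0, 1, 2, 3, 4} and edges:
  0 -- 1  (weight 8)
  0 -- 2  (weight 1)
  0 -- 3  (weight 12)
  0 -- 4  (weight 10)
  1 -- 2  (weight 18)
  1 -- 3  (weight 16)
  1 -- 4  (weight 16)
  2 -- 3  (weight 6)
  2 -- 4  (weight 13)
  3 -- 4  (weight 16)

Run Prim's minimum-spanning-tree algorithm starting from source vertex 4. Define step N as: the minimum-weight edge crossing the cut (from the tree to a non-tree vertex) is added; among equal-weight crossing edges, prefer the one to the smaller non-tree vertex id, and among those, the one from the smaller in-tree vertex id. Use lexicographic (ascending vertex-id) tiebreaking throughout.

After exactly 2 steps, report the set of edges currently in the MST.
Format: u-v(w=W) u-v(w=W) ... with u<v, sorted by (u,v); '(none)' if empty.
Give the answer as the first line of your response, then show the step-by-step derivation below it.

0-2(w=1) 0-4(w=10)

step 1: add edge 0-4 (w=10); MST = {0-4(w=10)}
step 2: add edge 0-2 (w=1); MST = {0-2(w=1) 0-4(w=10)}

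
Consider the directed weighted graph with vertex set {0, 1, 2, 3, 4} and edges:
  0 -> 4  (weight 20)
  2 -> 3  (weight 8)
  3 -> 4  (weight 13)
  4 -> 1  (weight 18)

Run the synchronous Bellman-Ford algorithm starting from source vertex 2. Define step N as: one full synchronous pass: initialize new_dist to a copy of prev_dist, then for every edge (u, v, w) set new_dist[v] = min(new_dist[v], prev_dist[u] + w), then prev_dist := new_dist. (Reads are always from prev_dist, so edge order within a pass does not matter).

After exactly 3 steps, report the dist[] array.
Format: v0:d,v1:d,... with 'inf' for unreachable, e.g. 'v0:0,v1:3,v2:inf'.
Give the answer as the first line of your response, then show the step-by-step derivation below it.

v0:inf,v1:39,v2:0,v3:8,v4:21

step 1: dist = v0:inf,v1:inf,v2:0,v3:8,v4:inf
step 2: dist = v0:inf,v1:inf,v2:0,v3:8,v4:21
step 3: dist = v0:inf,v1:39,v2:0,v3:8,v4:21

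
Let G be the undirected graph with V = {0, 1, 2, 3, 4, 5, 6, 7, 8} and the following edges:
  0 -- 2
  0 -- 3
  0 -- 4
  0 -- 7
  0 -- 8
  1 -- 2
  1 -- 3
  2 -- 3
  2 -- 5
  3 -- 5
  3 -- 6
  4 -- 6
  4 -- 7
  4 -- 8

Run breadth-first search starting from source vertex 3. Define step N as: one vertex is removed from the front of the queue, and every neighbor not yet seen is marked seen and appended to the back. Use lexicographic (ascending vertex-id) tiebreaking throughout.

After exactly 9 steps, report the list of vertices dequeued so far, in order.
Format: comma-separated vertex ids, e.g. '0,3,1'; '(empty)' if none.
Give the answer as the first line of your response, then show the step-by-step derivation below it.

3,0,1,2,5,6,4,7,8

step 1: dequeue 3; queue=[0,1,2,5,6]; order=3
step 2: dequeue 0; queue=[1,2,5,6,4,7,8]; order=3,0
step 3: dequeue 1; queue=[2,5,6,4,7,8]; order=3,0,1
step 4: dequeue 2; queue=[5,6,4,7,8]; order=3,0,1,2
step 5: dequeue 5; queue=[6,4,7,8]; order=3,0,1,2,5
step 6: dequeue 6; queue=[4,7,8]; order=3,0,1,2,5,6
step 7: dequeue 4; queue=[7,8]; order=3,0,1,2,5,6,4
step 8: dequeue 7; queue=[8]; order=3,0,1,2,5,6,4,7
step 9: dequeue 8; queue=[(empty)]; order=3,0,1,2,5,6,4,7,8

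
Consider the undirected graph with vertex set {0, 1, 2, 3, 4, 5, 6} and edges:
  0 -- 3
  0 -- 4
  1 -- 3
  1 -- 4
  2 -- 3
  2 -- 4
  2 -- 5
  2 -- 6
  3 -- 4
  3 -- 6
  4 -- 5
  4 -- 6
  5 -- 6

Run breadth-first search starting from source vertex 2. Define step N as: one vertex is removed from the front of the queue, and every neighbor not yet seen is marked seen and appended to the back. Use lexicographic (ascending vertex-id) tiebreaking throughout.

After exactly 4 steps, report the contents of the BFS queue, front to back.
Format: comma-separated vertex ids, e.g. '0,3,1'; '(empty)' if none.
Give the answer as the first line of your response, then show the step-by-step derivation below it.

6,0,1

step 1: dequeue 2; queue=[3,4,5,6]; order=2
step 2: dequeue 3; queue=[4,5,6,0,1]; order=2,3
step 3: dequeue 4; queue=[5,6,0,1]; order=2,3,4
step 4: dequeue 5; queue=[6,0,1]; order=2,3,4,5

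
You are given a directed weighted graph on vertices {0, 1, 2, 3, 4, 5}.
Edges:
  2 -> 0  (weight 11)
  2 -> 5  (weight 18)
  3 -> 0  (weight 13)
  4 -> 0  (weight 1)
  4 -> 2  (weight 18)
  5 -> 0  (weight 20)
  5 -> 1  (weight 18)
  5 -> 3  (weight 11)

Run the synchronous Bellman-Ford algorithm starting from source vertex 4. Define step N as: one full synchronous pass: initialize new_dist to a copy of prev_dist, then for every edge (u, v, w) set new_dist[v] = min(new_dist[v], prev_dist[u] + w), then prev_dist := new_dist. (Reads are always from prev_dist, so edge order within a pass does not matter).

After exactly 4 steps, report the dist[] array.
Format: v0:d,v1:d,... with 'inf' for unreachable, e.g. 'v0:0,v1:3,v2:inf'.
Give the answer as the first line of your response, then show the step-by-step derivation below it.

v0:1,v1:54,v2:18,v3:47,v4:0,v5:36

step 1: dist = v0:1,v1:inf,v2:18,v3:inf,v4:0,v5:inf
step 2: dist = v0:1,v1:inf,v2:18,v3:inf,v4:0,v5:36
step 3: dist = v0:1,v1:54,v2:18,v3:47,v4:0,v5:36
step 4: dist = v0:1,v1:54,v2:18,v3:47,v4:0,v5:36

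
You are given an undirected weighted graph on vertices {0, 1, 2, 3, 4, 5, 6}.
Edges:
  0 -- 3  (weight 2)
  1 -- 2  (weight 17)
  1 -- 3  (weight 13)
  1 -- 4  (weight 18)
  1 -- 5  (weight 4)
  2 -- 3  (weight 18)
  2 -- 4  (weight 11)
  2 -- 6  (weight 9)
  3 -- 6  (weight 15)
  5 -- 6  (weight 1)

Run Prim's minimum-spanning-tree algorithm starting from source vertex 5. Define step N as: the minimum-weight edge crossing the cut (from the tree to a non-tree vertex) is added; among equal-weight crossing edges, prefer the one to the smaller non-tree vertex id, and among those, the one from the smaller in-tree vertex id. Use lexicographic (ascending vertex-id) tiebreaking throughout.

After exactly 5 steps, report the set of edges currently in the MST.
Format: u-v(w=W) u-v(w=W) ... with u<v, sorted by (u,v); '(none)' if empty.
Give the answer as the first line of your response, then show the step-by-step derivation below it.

1-3(w=13) 1-5(w=4) 2-4(w=11) 2-6(w=9) 5-6(w=1)

step 1: add edge 5-6 (w=1); MST = {5-6(w=1)}
step 2: add edge 1-5 (w=4); MST = {1-5(w=4) 5-6(w=1)}
step 3: add edge 2-6 (w=9); MST = {1-5(w=4) 2-6(w=9) 5-6(w=1)}
step 4: add edge 2-4 (w=11); MST = {1-5(w=4) 2-4(w=11) 2-6(w=9) 5-6(w=1)}
step 5: add edge 1-3 (w=13); MST = {1-3(w=13) 1-5(w=4) 2-4(w=11) 2-6(w=9) 5-6(w=1)}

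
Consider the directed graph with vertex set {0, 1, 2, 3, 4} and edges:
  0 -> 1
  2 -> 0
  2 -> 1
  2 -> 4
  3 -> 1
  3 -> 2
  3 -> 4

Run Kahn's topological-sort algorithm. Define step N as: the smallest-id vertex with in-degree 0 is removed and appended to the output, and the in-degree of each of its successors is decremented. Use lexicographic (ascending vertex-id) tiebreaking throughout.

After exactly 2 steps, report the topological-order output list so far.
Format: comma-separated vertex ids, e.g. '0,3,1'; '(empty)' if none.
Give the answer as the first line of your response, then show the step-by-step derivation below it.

3,2

step 1: output 3; order=[3]; indeg=(1,2,0,0,1)
step 2: output 2; order=[3,2]; indeg=(0,1,0,0,0)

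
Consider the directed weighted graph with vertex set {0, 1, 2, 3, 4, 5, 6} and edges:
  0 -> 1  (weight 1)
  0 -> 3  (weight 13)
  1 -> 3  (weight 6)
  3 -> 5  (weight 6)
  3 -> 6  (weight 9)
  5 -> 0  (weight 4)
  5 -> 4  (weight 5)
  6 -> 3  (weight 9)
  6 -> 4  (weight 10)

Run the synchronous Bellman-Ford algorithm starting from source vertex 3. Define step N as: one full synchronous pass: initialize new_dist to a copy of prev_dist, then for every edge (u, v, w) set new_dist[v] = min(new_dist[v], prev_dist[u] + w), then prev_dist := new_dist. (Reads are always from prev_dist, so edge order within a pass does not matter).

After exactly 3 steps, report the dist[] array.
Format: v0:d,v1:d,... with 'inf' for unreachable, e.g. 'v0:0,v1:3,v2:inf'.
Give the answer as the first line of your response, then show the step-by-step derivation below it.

v0:10,v1:11,v2:inf,v3:0,v4:11,v5:6,v6:9

step 1: dist = v0:inf,v1:inf,v2:inf,v3:0,v4:inf,v5:6,v6:9
step 2: dist = v0:10,v1:inf,v2:inf,v3:0,v4:11,v5:6,v6:9
step 3: dist = v0:10,v1:11,v2:inf,v3:0,v4:11,v5:6,v6:9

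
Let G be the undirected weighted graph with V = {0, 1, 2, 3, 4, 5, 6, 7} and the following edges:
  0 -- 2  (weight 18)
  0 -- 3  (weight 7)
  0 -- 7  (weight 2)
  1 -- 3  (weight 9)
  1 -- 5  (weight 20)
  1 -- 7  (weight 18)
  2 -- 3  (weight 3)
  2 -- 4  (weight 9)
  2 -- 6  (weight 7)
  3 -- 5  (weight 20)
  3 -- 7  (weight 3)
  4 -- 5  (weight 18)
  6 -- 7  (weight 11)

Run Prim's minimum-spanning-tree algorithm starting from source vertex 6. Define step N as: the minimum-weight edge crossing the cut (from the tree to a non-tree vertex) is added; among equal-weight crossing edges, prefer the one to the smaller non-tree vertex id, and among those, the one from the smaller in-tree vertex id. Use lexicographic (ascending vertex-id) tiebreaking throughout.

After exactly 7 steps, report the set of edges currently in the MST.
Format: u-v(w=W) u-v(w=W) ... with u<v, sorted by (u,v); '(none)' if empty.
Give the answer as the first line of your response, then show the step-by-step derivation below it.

0-7(w=2) 1-3(w=9) 2-3(w=3) 2-4(w=9) 2-6(w=7) 3-7(w=3) 4-5(w=18)

step 1: add edge 2-6 (w=7); MST = {2-6(w=7)}
step 2: add edge 2-3 (w=3); MST = {2-3(w=3) 2-6(w=7)}
step 3: add edge 3-7 (w=3); MST = {2-3(w=3) 2-6(w=7) 3-7(w=3)}
step 4: add edge 0-7 (w=2); MST = {0-7(w=2) 2-3(w=3) 2-6(w=7) 3-7(w=3)}
step 5: add edge 1-3 (w=9); MST = {0-7(w=2) 1-3(w=9) 2-3(w=3) 2-6(w=7) 3-7(w=3)}
step 6: add edge 2-4 (w=9); MST = {0-7(w=2) 1-3(w=9) 2-3(w=3) 2-4(w=9) 2-6(w=7) 3-7(w=3)}
step 7: add edge 4-5 (w=18); MST = {0-7(w=2) 1-3(w=9) 2-3(w=3) 2-4(w=9) 2-6(w=7) 3-7(w=3) 4-5(w=18)}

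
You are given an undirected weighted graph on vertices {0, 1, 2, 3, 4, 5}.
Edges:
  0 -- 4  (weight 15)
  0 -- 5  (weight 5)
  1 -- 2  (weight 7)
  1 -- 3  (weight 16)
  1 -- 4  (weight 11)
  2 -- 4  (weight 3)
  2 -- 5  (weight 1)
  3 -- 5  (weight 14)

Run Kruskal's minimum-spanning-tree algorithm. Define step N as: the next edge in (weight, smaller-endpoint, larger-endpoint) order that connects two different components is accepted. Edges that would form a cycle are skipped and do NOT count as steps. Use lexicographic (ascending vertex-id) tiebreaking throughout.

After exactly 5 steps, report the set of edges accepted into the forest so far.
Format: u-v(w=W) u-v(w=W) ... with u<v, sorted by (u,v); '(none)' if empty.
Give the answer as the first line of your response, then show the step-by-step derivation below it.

0-5(w=5) 1-2(w=7) 2-4(w=3) 2-5(w=1) 3-5(w=14)

step 1: add edge 2-5 (w=1); MST = {2-5(w=1)}
step 2: add edge 2-4 (w=3); MST = {2-4(w=3) 2-5(w=1)}
step 3: add edge 0-5 (w=5); MST = {0-5(w=5) 2-4(w=3) 2-5(w=1)}
step 4: add edge 1-2 (w=7); MST = {0-5(w=5) 1-2(w=7) 2-4(w=3) 2-5(w=1)}
step 5: add edge 3-5 (w=14); MST = {0-5(w=5) 1-2(w=7) 2-4(w=3) 2-5(w=1) 3-5(w=14)}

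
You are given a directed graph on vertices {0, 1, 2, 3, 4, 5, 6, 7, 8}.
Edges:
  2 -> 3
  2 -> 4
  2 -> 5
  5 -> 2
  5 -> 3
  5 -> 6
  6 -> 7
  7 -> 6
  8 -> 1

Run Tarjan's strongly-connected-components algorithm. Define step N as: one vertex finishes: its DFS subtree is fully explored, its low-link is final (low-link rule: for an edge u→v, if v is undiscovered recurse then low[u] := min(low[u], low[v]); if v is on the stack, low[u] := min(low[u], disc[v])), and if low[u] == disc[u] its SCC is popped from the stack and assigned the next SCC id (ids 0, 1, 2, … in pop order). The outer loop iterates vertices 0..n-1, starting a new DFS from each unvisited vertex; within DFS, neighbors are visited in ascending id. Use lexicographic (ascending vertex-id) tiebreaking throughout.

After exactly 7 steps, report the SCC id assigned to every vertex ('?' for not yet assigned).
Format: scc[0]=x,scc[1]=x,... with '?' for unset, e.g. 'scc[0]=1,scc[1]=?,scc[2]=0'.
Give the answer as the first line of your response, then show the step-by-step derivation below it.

scc[0]=0,scc[1]=1,scc[2]=?,scc[3]=2,scc[4]=3,scc[5]=?,scc[6]=4,scc[7]=4,scc[8]=?

step 1: low=(low[0]=0,low[1]=?,low[2]=?,low[3]=?,low[4]=?,low[5]=?,low[6]=?,low[7]=?,low[8]=?); scc=(scc[0]=0,scc[1]=?,scc[2]=?,scc[3]=?,scc[4]=?,scc[5]=?,scc[6]=?,scc[7]=?,scc[8]=?)
step 2: low=(low[0]=0,low[1]=1,low[2]=?,low[3]=?,low[4]=?,low[5]=?,low[6]=?,low[7]=?,low[8]=?); scc=(scc[0]=0,scc[1]=1,scc[2]=?,scc[3]=?,scc[4]=?,scc[5]=?,scc[6]=?,scc[7]=?,scc[8]=?)
step 3: low=(low[0]=0,low[1]=1,low[2]=2,low[3]=3,low[4]=?,low[5]=?,low[6]=?,low[7]=?,low[8]=?); scc=(scc[0]=0,scc[1]=1,scc[2]=?,scc[3]=2,scc[4]=?,scc[5]=?,scc[6]=?,scc[7]=?,scc[8]=?)
step 4: low=(low[0]=0,low[1]=1,low[2]=2,low[3]=3,low[4]=4,low[5]=?,low[6]=?,low[7]=?,low[8]=?); scc=(scc[0]=0,scc[1]=1,scc[2]=?,scc[3]=2,scc[4]=3,scc[5]=?,scc[6]=?,scc[7]=?,scc[8]=?)
step 5: low=(low[0]=0,low[1]=1,low[2]=2,low[3]=3,low[4]=4,low[5]=2,low[6]=6,low[7]=6,low[8]=?); scc=(scc[0]=0,scc[1]=1,scc[2]=?,scc[3]=2,scc[4]=3,scc[5]=?,scc[6]=?,scc[7]=?,scc[8]=?)
step 6: low=(low[0]=0,low[1]=1,low[2]=2,low[3]=3,low[4]=4,low[5]=2,low[6]=6,low[7]=6,low[8]=?); scc=(scc[0]=0,scc[1]=1,scc[2]=?,scc[3]=2,scc[4]=3,scc[5]=?,scc[6]=4,scc[7]=4,scc[8]=?)
step 7: low=(low[0]=0,low[1]=1,low[2]=2,low[3]=3,low[4]=4,low[5]=2,low[6]=6,low[7]=6,low[8]=?); scc=(scc[0]=0,scc[1]=1,scc[2]=?,scc[3]=2,scc[4]=3,scc[5]=?,scc[6]=4,scc[7]=4,scc[8]=?)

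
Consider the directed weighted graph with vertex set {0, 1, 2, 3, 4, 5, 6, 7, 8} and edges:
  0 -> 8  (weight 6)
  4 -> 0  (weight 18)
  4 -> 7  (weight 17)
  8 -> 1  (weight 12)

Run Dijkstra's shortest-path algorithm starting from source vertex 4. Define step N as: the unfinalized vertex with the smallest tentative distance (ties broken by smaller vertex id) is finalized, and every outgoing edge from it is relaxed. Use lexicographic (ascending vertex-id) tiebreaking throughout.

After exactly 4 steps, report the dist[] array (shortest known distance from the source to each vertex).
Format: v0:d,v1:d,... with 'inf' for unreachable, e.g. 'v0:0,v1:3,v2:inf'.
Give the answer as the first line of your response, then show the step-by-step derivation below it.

v0:18,v1:36,v2:inf,v3:inf,v4:0,v5:inf,v6:inf,v7:17,v8:24

step 1: dist = v0:18,v1:inf,v2:inf,v3:inf,v4:0,v5:inf,v6:inf,v7:17,v8:inf
step 2: dist = v0:18,v1:inf,v2:inf,v3:inf,v4:0,v5:inf,v6:inf,v7:17,v8:inf
step 3: dist = v0:18,v1:inf,v2:inf,v3:inf,v4:0,v5:inf,v6:inf,v7:17,v8:24
step 4: dist = v0:18,v1:36,v2:inf,v3:inf,v4:0,v5:inf,v6:inf,v7:17,v8:24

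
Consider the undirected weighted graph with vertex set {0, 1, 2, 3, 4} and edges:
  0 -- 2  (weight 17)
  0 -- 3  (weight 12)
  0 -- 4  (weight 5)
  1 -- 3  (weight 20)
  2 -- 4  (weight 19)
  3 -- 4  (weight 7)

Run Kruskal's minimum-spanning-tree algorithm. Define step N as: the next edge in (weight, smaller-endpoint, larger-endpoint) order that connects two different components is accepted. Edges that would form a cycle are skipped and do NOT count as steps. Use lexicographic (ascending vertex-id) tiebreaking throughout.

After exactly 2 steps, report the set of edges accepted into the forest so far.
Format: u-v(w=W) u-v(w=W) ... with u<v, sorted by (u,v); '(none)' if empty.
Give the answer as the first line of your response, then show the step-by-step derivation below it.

0-4(w=5) 3-4(w=7)

step 1: add edge 0-4 (w=5); MST = {0-4(w=5)}
step 2: add edge 3-4 (w=7); MST = {0-4(w=5) 3-4(w=7)}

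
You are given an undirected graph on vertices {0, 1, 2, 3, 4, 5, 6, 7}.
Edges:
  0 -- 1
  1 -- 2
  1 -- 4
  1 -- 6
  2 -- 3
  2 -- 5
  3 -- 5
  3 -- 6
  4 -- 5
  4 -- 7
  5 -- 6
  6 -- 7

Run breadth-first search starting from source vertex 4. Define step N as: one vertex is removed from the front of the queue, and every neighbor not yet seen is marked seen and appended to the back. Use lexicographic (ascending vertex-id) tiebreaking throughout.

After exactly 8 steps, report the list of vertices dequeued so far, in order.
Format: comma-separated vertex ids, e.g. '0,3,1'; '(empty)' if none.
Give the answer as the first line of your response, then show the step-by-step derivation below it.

4,1,5,7,0,2,6,3

step 1: dequeue 4; queue=[1,5,7]; order=4
step 2: dequeue 1; queue=[5,7,0,2,6]; order=4,1
step 3: dequeue 5; queue=[7,0,2,6,3]; order=4,1,5
step 4: dequeue 7; queue=[0,2,6,3]; order=4,1,5,7
step 5: dequeue 0; queue=[2,6,3]; order=4,1,5,7,0
step 6: dequeue 2; queue=[6,3]; order=4,1,5,7,0,2
step 7: dequeue 6; queue=[3]; order=4,1,5,7,0,2,6
step 8: dequeue 3; queue=[(empty)]; order=4,1,5,7,0,2,6,3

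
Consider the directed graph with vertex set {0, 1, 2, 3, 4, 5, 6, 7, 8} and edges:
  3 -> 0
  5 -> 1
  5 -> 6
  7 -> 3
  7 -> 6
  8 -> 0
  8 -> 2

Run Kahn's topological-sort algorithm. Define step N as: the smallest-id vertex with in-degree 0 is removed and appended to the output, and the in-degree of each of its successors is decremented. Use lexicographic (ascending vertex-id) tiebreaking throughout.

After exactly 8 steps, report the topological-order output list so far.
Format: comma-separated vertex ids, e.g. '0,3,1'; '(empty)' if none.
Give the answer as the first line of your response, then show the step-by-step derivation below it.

4,5,1,7,3,6,8,0

step 1: output 4; order=[4]; indeg=(2,1,1,1,0,0,2,0,0)
step 2: output 5; order=[4,5]; indeg=(2,0,1,1,0,0,1,0,0)
step 3: output 1; order=[4,5,1]; indeg=(2,0,1,1,0,0,1,0,0)
step 4: output 7; order=[4,5,1,7]; indeg=(2,0,1,0,0,0,0,0,0)
step 5: output 3; order=[4,5,1,7,3]; indeg=(1,0,1,0,0,0,0,0,0)
step 6: output 6; order=[4,5,1,7,3,6]; indeg=(1,0,1,0,0,0,0,0,0)
step 7: output 8; order=[4,5,1,7,3,6,8]; indeg=(0,0,0,0,0,0,0,0,0)
step 8: output 0; order=[4,5,1,7,3,6,8,0]; indeg=(0,0,0,0,0,0,0,0,0)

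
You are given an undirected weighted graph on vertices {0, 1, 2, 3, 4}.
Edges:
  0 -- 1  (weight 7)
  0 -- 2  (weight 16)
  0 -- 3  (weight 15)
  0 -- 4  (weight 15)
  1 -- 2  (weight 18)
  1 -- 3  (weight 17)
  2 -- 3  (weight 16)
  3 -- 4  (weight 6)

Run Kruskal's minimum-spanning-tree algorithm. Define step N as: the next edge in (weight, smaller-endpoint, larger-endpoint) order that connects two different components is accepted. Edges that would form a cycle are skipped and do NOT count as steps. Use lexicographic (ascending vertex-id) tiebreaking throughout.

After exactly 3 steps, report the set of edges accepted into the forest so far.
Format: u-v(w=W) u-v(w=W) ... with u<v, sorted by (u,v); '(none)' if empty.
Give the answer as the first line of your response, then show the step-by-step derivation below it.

0-1(w=7) 0-3(w=15) 3-4(w=6)

step 1: add edge 3-4 (w=6); MST = {3-4(w=6)}
step 2: add edge 0-1 (w=7); MST = {0-1(w=7) 3-4(w=6)}
step 3: add edge 0-3 (w=15); MST = {0-1(w=7) 0-3(w=15) 3-4(w=6)}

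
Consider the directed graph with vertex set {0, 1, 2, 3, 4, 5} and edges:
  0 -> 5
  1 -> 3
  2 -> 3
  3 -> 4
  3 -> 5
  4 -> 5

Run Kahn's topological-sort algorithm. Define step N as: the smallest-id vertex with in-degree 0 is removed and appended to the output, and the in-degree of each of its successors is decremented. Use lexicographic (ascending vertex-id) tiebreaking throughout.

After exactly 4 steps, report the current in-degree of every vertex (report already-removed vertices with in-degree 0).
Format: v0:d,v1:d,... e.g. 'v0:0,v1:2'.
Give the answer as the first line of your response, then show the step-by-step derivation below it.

v0:0,v1:0,v2:0,v3:0,v4:0,v5:1

step 1: output 0; order=[0]; indeg=(0,0,0,2,1,2)
step 2: output 1; order=[0,1]; indeg=(0,0,0,1,1,2)
step 3: output 2; order=[0,1,2]; indeg=(0,0,0,0,1,2)
step 4: output 3; order=[0,1,2,3]; indeg=(0,0,0,0,0,1)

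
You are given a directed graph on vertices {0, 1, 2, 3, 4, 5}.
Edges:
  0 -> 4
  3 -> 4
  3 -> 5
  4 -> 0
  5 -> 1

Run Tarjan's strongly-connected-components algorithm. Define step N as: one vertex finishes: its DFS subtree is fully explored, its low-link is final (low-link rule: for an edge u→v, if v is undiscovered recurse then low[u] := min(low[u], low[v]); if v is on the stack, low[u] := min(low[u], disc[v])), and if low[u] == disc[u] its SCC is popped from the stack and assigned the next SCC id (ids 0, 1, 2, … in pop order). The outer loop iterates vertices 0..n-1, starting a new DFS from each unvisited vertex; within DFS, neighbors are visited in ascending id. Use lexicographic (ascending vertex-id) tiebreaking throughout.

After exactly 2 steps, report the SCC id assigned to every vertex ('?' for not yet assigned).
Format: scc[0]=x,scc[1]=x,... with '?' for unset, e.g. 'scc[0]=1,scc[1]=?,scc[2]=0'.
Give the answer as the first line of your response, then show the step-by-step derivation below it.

scc[0]=0,scc[1]=?,scc[2]=?,scc[3]=?,scc[4]=0,scc[5]=?

step 1: low=(low[0]=0,low[1]=?,low[2]=?,low[3]=?,low[4]=0,low[5]=?); scc=(scc[0]=?,scc[1]=?,scc[2]=?,scc[3]=?,scc[4]=?,scc[5]=?)
step 2: low=(low[0]=0,low[1]=?,low[2]=?,low[3]=?,low[4]=0,low[5]=?); scc=(scc[0]=0,scc[1]=?,scc[2]=?,scc[3]=?,scc[4]=0,scc[5]=?)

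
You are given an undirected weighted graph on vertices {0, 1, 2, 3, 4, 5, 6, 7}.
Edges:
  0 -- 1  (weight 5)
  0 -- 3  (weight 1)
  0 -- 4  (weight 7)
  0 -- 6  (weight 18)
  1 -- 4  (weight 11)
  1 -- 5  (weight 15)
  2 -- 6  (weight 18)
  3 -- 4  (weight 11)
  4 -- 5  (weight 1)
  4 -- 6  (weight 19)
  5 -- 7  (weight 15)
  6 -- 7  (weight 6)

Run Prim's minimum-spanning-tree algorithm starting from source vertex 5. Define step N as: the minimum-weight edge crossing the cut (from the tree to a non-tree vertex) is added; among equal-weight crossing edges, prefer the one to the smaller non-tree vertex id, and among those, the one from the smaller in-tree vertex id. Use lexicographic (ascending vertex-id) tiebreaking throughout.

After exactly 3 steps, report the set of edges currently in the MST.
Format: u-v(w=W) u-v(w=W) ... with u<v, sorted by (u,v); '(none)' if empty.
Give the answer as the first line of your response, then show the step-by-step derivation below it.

0-3(w=1) 0-4(w=7) 4-5(w=1)

step 1: add edge 4-5 (w=1); MST = {4-5(w=1)}
step 2: add edge 0-4 (w=7); MST = {0-4(w=7) 4-5(w=1)}
step 3: add edge 0-3 (w=1); MST = {0-3(w=1) 0-4(w=7) 4-5(w=1)}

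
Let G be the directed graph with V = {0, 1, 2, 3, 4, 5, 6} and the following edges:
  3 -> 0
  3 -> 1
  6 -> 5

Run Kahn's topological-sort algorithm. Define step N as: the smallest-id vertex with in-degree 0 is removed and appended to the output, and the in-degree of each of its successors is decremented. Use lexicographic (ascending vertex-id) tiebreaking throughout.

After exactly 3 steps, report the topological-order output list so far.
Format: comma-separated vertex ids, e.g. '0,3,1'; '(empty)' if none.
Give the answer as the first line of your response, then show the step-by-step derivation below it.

2,3,0

step 1: output 2; order=[2]; indeg=(1,1,0,0,0,1,0)
step 2: output 3; order=[2,3]; indeg=(0,0,0,0,0,1,0)
step 3: output 0; order=[2,3,0]; indeg=(0,0,0,0,0,1,0)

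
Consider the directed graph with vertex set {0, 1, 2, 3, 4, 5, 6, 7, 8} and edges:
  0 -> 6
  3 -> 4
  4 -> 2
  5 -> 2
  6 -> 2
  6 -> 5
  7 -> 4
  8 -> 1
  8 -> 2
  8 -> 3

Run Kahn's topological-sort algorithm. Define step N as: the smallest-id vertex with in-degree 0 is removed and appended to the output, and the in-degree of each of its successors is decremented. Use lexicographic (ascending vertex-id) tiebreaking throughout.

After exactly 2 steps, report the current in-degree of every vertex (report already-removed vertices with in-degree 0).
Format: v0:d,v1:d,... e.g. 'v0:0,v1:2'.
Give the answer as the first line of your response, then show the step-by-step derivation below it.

v0:0,v1:1,v2:3,v3:1,v4:2,v5:0,v6:0,v7:0,v8:0

step 1: output 0; order=[0]; indeg=(0,1,4,1,2,1,0,0,0)
step 2: output 6; order=[0,6]; indeg=(0,1,3,1,2,0,0,0,0)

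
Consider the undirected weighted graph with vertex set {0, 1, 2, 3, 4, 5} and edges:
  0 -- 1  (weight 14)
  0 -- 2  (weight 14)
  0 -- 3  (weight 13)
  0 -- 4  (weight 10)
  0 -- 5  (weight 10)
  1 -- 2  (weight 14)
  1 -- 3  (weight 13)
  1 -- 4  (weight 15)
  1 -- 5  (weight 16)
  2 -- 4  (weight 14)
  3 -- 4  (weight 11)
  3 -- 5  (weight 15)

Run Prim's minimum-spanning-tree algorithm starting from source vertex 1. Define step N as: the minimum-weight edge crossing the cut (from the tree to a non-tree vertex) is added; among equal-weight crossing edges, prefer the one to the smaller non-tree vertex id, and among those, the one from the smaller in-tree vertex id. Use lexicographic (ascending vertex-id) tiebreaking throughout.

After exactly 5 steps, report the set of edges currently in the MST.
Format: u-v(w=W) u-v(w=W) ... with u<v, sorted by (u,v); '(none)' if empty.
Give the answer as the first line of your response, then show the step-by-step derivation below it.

0-2(w=14) 0-4(w=10) 0-5(w=10) 1-3(w=13) 3-4(w=11)

step 1: add edge 1-3 (w=13); MST = {1-3(w=13)}
step 2: add edge 3-4 (w=11); MST = {1-3(w=13) 3-4(w=11)}
step 3: add edge 0-4 (w=10); MST = {0-4(w=10) 1-3(w=13) 3-4(w=11)}
step 4: add edge 0-5 (w=10); MST = {0-4(w=10) 0-5(w=10) 1-3(w=13) 3-4(w=11)}
step 5: add edge 0-2 (w=14); MST = {0-2(w=14) 0-4(w=10) 0-5(w=10) 1-3(w=13) 3-4(w=11)}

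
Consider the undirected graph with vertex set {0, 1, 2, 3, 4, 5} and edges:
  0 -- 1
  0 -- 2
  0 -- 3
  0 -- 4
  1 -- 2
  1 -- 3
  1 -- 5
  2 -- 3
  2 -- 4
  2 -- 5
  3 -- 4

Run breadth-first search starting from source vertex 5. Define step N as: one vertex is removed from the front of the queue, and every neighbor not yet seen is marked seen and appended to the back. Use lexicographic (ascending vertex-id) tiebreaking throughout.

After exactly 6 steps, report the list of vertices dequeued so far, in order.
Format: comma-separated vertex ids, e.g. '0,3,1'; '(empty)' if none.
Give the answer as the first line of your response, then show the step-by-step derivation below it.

5,1,2,0,3,4

step 1: dequeue 5; queue=[1,2]; order=5
step 2: dequeue 1; queue=[2,0,3]; order=5,1
step 3: dequeue 2; queue=[0,3,4]; order=5,1,2
step 4: dequeue 0; queue=[3,4]; order=5,1,2,0
step 5: dequeue 3; queue=[4]; order=5,1,2,0,3
step 6: dequeue 4; queue=[(empty)]; order=5,1,2,0,3,4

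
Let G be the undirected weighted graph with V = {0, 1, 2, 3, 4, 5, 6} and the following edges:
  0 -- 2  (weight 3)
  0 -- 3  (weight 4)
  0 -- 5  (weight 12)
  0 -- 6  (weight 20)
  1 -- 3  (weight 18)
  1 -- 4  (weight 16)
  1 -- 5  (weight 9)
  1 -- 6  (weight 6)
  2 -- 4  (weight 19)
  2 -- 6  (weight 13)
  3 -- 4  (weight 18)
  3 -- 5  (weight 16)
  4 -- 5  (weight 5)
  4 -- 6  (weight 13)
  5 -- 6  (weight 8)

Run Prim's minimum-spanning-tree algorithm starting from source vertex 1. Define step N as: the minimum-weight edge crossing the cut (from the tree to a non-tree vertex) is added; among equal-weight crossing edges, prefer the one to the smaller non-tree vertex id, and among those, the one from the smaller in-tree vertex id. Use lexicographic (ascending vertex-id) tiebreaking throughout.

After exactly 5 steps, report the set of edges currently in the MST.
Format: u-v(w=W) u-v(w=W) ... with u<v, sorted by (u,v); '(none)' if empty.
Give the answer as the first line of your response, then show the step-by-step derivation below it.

0-2(w=3) 0-5(w=12) 1-6(w=6) 4-5(w=5) 5-6(w=8)

step 1: add edge 1-6 (w=6); MST = {1-6(w=6)}
step 2: add edge 5-6 (w=8); MST = {1-6(w=6) 5-6(w=8)}
step 3: add edge 4-5 (w=5); MST = {1-6(w=6) 4-5(w=5) 5-6(w=8)}
step 4: add edge 0-5 (w=12); MST = {0-5(w=12) 1-6(w=6) 4-5(w=5) 5-6(w=8)}
step 5: add edge 0-2 (w=3); MST = {0-2(w=3) 0-5(w=12) 1-6(w=6) 4-5(w=5) 5-6(w=8)}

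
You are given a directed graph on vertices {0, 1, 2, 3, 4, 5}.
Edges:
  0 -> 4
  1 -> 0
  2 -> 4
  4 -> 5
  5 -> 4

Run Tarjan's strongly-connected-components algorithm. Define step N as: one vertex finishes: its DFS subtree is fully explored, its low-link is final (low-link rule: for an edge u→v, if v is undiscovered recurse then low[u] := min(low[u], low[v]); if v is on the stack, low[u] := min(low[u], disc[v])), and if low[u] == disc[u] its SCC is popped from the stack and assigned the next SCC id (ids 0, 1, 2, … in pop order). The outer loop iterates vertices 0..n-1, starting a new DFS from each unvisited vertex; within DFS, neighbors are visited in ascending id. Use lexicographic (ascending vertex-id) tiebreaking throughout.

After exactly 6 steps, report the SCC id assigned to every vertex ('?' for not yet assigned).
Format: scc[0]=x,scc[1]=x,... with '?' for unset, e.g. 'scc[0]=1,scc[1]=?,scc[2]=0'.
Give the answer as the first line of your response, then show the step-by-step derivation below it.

scc[0]=1,scc[1]=2,scc[2]=3,scc[3]=4,scc[4]=0,scc[5]=0

step 1: low=(low[0]=0,low[1]=?,low[2]=?,low[3]=?,low[4]=1,low[5]=1); scc=(scc[0]=?,scc[1]=?,scc[2]=?,scc[3]=?,scc[4]=?,scc[5]=?)
step 2: low=(low[0]=0,low[1]=?,low[2]=?,low[3]=?,low[4]=1,low[5]=1); scc=(scc[0]=?,scc[1]=?,scc[2]=?,scc[3]=?,scc[4]=0,scc[5]=0)
step 3: low=(low[0]=0,low[1]=?,low[2]=?,low[3]=?,low[4]=1,low[5]=1); scc=(scc[0]=1,scc[1]=?,scc[2]=?,scc[3]=?,scc[4]=0,scc[5]=0)
step 4: low=(low[0]=0,low[1]=3,low[2]=?,low[3]=?,low[4]=1,low[5]=1); scc=(scc[0]=1,scc[1]=2,scc[2]=?,scc[3]=?,scc[4]=0,scc[5]=0)
step 5: low=(low[0]=0,low[1]=3,low[2]=4,low[3]=?,low[4]=1,low[5]=1); scc=(scc[0]=1,scc[1]=2,scc[2]=3,scc[3]=?,scc[4]=0,scc[5]=0)
step 6: low=(low[0]=0,low[1]=3,low[2]=4,low[3]=5,low[4]=1,low[5]=1); scc=(scc[0]=1,scc[1]=2,scc[2]=3,scc[3]=4,scc[4]=0,scc[5]=0)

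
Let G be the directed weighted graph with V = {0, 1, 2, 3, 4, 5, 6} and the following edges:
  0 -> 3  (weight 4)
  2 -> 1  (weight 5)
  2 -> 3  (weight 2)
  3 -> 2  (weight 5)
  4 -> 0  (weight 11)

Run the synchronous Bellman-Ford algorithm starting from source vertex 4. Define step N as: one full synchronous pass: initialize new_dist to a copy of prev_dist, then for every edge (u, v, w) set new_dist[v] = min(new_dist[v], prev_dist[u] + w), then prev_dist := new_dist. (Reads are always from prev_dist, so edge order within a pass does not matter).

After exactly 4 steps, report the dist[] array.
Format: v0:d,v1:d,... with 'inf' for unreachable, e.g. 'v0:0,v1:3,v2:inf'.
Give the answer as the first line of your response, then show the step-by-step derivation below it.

v0:11,v1:25,v2:20,v3:15,v4:0,v5:inf,v6:inf

step 1: dist = v0:11,v1:inf,v2:inf,v3:inf,v4:0,v5:inf,v6:inf
step 2: dist = v0:11,v1:inf,v2:inf,v3:15,v4:0,v5:inf,v6:inf
step 3: dist = v0:11,v1:inf,v2:20,v3:15,v4:0,v5:inf,v6:inf
step 4: dist = v0:11,v1:25,v2:20,v3:15,v4:0,v5:inf,v6:inf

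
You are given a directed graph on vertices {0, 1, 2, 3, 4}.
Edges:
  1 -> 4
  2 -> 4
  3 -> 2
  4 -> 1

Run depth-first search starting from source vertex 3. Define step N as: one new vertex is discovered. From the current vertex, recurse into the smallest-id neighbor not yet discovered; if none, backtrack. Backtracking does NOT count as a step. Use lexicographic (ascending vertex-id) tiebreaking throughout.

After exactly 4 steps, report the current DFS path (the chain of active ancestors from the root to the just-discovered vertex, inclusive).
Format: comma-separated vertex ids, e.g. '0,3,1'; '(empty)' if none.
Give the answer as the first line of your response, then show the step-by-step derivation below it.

3,2,4,1

step 1: discover 3; path=3; order=3
step 2: discover 2; path=3>2; order=3,2
step 3: discover 4; path=3>2>4; order=3,2,4
step 4: discover 1; path=3>2>4>1; order=3,2,4,1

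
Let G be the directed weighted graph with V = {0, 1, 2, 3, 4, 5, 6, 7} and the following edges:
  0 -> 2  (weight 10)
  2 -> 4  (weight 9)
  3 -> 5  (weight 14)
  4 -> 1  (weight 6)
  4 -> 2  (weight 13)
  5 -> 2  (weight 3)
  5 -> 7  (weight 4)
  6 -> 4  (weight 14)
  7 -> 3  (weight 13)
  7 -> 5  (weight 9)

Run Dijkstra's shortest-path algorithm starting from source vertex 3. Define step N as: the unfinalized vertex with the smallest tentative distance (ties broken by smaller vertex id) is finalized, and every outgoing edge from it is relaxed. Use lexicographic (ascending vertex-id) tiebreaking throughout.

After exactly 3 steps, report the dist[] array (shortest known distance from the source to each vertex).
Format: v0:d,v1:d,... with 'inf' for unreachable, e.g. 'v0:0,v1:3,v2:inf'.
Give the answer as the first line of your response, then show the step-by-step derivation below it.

v0:inf,v1:inf,v2:17,v3:0,v4:26,v5:14,v6:inf,v7:18

step 1: dist = v0:inf,v1:inf,v2:inf,v3:0,v4:inf,v5:14,v6:inf,v7:inf
step 2: dist = v0:inf,v1:inf,v2:17,v3:0,v4:inf,v5:14,v6:inf,v7:18
step 3: dist = v0:inf,v1:inf,v2:17,v3:0,v4:26,v5:14,v6:inf,v7:18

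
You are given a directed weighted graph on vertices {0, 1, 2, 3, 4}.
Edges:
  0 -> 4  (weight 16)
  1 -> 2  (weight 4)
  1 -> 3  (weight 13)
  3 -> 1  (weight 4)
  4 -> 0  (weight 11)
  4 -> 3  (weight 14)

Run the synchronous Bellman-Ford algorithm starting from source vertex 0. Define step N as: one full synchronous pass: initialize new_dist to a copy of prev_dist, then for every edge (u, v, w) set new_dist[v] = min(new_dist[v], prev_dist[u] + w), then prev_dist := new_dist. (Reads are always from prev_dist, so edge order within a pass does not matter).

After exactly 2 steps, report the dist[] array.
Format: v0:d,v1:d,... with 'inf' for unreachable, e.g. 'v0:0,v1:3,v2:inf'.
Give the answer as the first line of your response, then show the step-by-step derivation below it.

v0:0,v1:inf,v2:inf,v3:30,v4:16

step 1: dist = v0:0,v1:inf,v2:inf,v3:inf,v4:16
step 2: dist = v0:0,v1:inf,v2:inf,v3:30,v4:16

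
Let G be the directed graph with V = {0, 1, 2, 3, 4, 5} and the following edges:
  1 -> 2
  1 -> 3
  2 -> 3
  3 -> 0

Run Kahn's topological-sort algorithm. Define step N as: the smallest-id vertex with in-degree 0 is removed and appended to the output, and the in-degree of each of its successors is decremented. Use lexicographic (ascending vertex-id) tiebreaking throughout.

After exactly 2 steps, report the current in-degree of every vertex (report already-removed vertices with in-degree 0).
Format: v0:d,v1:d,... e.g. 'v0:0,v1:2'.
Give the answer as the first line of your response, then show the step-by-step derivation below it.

v0:1,v1:0,v2:0,v3:0,v4:0,v5:0

step 1: output 1; order=[1]; indeg=(1,0,0,1,0,0)
step 2: output 2; order=[1,2]; indeg=(1,0,0,0,0,0)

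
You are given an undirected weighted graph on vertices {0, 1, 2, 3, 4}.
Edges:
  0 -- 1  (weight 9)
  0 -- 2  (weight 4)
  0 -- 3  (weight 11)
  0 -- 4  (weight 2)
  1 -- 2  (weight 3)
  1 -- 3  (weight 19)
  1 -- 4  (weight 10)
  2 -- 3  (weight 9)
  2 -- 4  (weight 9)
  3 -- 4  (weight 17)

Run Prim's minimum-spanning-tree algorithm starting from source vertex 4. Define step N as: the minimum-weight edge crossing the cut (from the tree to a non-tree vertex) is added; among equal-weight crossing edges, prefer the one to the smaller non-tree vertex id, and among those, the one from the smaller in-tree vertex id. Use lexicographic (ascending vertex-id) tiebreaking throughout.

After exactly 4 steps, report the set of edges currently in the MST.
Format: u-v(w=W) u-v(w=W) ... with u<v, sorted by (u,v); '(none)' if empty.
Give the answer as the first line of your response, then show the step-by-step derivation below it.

0-2(w=4) 0-4(w=2) 1-2(w=3) 2-3(w=9)

step 1: add edge 0-4 (w=2); MST = {0-4(w=2)}
step 2: add edge 0-2 (w=4); MST = {0-2(w=4) 0-4(w=2)}
step 3: add edge 1-2 (w=3); MST = {0-2(w=4) 0-4(w=2) 1-2(w=3)}
step 4: add edge 2-3 (w=9); MST = {0-2(w=4) 0-4(w=2) 1-2(w=3) 2-3(w=9)}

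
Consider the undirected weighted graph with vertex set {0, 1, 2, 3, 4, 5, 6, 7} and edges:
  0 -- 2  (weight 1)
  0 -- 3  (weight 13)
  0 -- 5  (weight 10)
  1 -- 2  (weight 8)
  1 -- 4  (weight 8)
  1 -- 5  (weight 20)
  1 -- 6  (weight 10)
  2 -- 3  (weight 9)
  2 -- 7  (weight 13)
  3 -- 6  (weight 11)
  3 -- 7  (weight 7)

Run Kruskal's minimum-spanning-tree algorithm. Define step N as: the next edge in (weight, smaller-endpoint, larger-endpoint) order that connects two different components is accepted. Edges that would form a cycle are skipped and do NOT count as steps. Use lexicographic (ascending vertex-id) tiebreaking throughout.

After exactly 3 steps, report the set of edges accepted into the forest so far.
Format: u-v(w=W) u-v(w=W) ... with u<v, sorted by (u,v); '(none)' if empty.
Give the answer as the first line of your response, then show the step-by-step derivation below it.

0-2(w=1) 1-2(w=8) 3-7(w=7)

step 1: add edge 0-2 (w=1); MST = {0-2(w=1)}
step 2: add edge 3-7 (w=7); MST = {0-2(w=1) 3-7(w=7)}
step 3: add edge 1-2 (w=8); MST = {0-2(w=1) 1-2(w=8) 3-7(w=7)}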